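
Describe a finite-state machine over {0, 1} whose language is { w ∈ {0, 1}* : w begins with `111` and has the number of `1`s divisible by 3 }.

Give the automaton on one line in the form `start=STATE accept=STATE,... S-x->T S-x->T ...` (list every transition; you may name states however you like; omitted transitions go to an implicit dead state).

Run two small machines in parallel and take their product. The first has 5 states tracking whether the input so far still matches the prefix `111`; the second has 3 states tracking the count of `1`s modulo 3. A product state is a pair (one from each), accepting exactly when both do. Minimizing collapses redundant product states.
        0   1  
>  q0   q1  q2 
   q1   q1  q1 
   q2   q1  q3 
   q3   q1  q4 
 * q4   q4  q5 
   q5   q5  q6 
   q6   q6  q4 
(> = start, * = accepting)

start=q0 accept=q4 q0-0->q1 q0-1->q2 q1-0->q1 q1-1->q1 q2-0->q1 q2-1->q3 q3-0->q1 q3-1->q4 q4-0->q4 q4-1->q5 q5-0->q5 q5-1->q6 q6-0->q6 q6-1->q4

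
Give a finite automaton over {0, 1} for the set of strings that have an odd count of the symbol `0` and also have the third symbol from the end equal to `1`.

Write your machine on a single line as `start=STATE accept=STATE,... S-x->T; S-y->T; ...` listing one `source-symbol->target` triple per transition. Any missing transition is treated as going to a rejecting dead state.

start=S0; accept=S8,S9,S10,S11; S0-0->S1; S0-1->S2; S1-0->S0; S1-1->S3; S2-0->S4; S2-1->S5; S3-0->S6; S3-1->S7; S4-0->S0; S4-1->S8; S5-0->S9; S5-1->S5; S6-0->S10; S6-1->S2; S7-0->S6; S7-1->S11; S8-0->S6; S8-1->S7; S9-0->S0; S9-1->S8; S10-0->S0; S10-1->S3; S11-0->S6; S11-1->S11

Build one automaton per condition and run them in lockstep. One (2 states) tracks the count of `0`s modulo 2; the other (15 states) tracks the last 3 symbols read. Each combined state is a pair, one component from each; accept when both components accept. Minimizing collapses redundant product states.
With 12 states:
          0    1  
>  S0     S1   S2 
   S1     S0   S3 
   S2     S4   S5 
   S3     S6   S7 
   S4     S0   S8 
   S5     S9   S5 
   S6    S10   S2 
   S7     S6  S11 
 * S8     S6   S7 
 * S9     S0   S8 
 * S10    S0   S3 
 * S11    S6  S11 
(> = start, * = accepting)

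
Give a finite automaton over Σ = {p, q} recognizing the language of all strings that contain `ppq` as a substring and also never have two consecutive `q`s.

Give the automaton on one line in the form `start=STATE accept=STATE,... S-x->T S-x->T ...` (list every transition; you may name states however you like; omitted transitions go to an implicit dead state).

start=A accept=F,G A-p->B A-q->C B-p->D B-q->C C-p->B C-q->E D-p->D D-q->F E-p->E E-q->E F-p->G F-q->E G-p->G G-q->F

Handle the two conditions separately and then intersect. One (4 states) tracks whether and how much of `ppq` has been seen; the other (3 states) tracks partial matches of the forbidden pattern `qq`. Each combined state is a pair, one component from each; accept when both components accept. Minimizing collapses redundant product states.
A 7-state machine:
       p  q 
>  A   B  C 
   B   D  C 
   C   B  E 
   D   D  F 
   E   E  E 
 * F   G  E 
 * G   G  F 
(> = start, * = accepting)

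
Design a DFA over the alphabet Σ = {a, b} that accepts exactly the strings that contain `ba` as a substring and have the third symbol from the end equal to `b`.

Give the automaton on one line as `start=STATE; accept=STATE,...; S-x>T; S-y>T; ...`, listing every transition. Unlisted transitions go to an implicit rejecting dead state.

Build one automaton per condition and run them in lockstep. One (3 states) tracks whether and how much of `ba` has been seen; the other (15 states) tracks the last 3 symbols read. Each combined state is a pair, one component from each; accept when both components accept. After merging equivalent states the machine shrinks.
An 11-state machine:
          a    b  
>  S0     S0   S1 
   S1     S2   S3 
   S2     S4   S5 
   S3     S6   S3 
 * S4     S7   S8 
 * S5     S2   S9 
 * S6     S4   S5 
   S7     S7   S8 
   S8     S2   S9 
   S9     S6  S10 
 * S10    S6  S10 
(> = start, * = accepting)

start=S0; accept=S4,S5,S6,S10; S0-a>S0; S0-b>S1; S1-a>S2; S1-b>S3; S2-a>S4; S2-b>S5; S3-a>S6; S3-b>S3; S4-a>S7; S4-b>S8; S5-a>S2; S5-b>S9; S6-a>S4; S6-b>S5; S7-a>S7; S7-b>S8; S8-a>S2; S8-b>S9; S9-a>S6; S9-b>S10; S10-a>S6; S10-b>S10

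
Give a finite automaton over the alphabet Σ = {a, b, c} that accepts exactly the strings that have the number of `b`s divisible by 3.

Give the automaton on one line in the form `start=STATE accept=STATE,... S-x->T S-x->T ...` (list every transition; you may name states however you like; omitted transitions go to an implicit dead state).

Keep the running count of `b`s modulo 3: each `b` advances along the cycle S0 → S1 → S2 → S0 while other symbols loop. Accept at S0.
A 3-state machine:
        a   b   c  
>* S0   S0  S1  S0 
   S1   S1  S2  S1 
   S2   S2  S0  S2 
(> = start, * = accepting)

start=S0 accept=S0 S0-a->S0 S0-b->S1 S0-c->S0 S1-a->S1 S1-b->S2 S1-c->S1 S2-a->S2 S2-b->S0 S2-c->S2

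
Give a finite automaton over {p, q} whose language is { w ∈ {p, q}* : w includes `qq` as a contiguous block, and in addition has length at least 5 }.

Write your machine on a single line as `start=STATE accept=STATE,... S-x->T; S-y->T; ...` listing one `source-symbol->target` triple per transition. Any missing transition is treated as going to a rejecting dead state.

start=s0; accept=s14,s17; s0-p->s1; s0-q->s2; s1-p->s3; s1-q->s4; s2-p->s3; s2-q->s5; s3-p->s6; s3-q->s7; s4-p->s6; s4-q->s8; s5-p->s8; s5-q->s8; s6-p->s9; s6-q->s10; s7-p->s9; s7-q->s11; s8-p->s11; s8-q->s11; s9-p->s12; s9-q->s13; s10-p->s12; s10-q->s14; s11-p->s14; s11-q->s14; s12-p->s15; s12-q->s16; s13-p->s15; s13-q->s17; s14-p->s17; s14-q->s17; s15-p->s15; s15-q->s16; s16-p->s15; s16-q->s17; s17-p->s17; s17-q->s17

Handle the two conditions separately and then intersect. The first has 3 states tracking whether and how much of `qq` has been seen; the second has 7 states tracking the input length, saturating at 6. A product state is a pair (one from each), accepting exactly when both do.
With 18 states:
          p    q  
>  s0     s1   s2 
   s1     s3   s4 
   s2     s3   s5 
   s3     s6   s7 
   s4     s6   s8 
   s5     s8   s8 
   s6     s9  s10 
   s7     s9  s11 
   s8    s11  s11 
   s9    s12  s13 
   s10   s12  s14 
   s11   s14  s14 
   s12   s15  s16 
   s13   s15  s17 
 * s14   s17  s17 
   s15   s15  s16 
   s16   s15  s17 
 * s17   s17  s17 
(> = start, * = accepting)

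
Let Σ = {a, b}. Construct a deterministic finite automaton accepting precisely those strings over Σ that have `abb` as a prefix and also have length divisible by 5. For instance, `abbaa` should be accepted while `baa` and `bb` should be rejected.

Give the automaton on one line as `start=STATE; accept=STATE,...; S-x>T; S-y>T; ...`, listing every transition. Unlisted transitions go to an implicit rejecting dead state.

start=q0; accept=q6; q0-a>q1; q0-b>q2; q1-a>q2; q1-b>q3; q2-a>q2; q2-b>q2; q3-a>q2; q3-b>q4; q4-a>q5; q4-b>q5; q5-a>q6; q5-b>q6; q6-a>q7; q6-b>q7; q7-a>q8; q7-b>q8; q8-a>q4; q8-b>q4

Run two small machines in parallel and take their product. The first has 5 states tracking whether the input so far still matches the prefix `abb`; the second has 5 states tracking the input length modulo 5. A product state is a pair (one from each), accepting exactly when both do. Equivalent product states are then merged.
A 9-state machine:
        a   b  
>  q0   q1  q2 
   q1   q2  q3 
   q2   q2  q2 
   q3   q2  q4 
   q4   q5  q5 
   q5   q6  q6 
 * q6   q7  q7 
   q7   q8  q8 
   q8   q4  q4 
(> = start, * = accepting)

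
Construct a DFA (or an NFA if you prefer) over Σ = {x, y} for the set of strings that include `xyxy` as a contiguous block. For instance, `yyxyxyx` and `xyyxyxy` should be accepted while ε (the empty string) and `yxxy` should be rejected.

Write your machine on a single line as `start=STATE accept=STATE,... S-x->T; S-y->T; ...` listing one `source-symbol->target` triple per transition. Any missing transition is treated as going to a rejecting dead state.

start=A; accept=E; A-x->B; A-y->A; B-x->B; B-y->C; C-x->D; C-y->A; D-x->B; D-y->E; E-x->E; E-y->E

States A..D record the length of the longest prefix of `xyxy` that matches the current input suffix. Reaching E means `xyxy` has been seen, and we stay there forever. Accept from E.
A 5-state machine:
       x  y 
>  A   B  A 
   B   B  C 
   C   D  A 
   D   B  E 
 * E   E  E 
(> = start, * = accepting)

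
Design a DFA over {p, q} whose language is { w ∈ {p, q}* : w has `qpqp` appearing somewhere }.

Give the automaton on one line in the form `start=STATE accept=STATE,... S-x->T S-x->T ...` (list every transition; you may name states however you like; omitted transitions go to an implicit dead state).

start=A accept=E A-p->A A-q->B B-p->C B-q->B C-p->A C-q->D D-p->E D-q->B E-p->E E-q->E

Track how much of `qpqp` has been matched so far: state A is no progress, E is the absorbing accept state reached once `qpqp` has occurred. Intermediate states record partial matches; on a mismatch, fall back to the longest reusable overlap.
5 states suffice.
       p  q 
>  A   A  B 
   B   C  B 
   C   A  D 
   D   E  B 
 * E   E  E 
(> = start, * = accepting)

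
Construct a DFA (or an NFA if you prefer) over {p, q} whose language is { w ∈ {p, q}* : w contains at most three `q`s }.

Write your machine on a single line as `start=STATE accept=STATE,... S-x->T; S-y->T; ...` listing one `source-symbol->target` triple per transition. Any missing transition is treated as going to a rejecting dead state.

start=s0; accept=s0,s1,s2,s3; s0-p->s0; s0-q->s1; s1-p->s1; s1-q->s2; s2-p->s2; s2-q->s3; s3-p->s3; s3-q->s4; s4-p->s4; s4-q->s4

Count `q`s, saturating at 4: states s0 through s3 mean 0 through 3 `q`s seen; s4 means more than 3. Each `q` increments (capped at s4); other symbols loop. Accept from {s0, s1, s2, s3}.
        p   q  
>* s0   s0  s1 
 * s1   s1  s2 
 * s2   s2  s3 
 * s3   s3  s4 
   s4   s4  s4 
(> = start, * = accepting)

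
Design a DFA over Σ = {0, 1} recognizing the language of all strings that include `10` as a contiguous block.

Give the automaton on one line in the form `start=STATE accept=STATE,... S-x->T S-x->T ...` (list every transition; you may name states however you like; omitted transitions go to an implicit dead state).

start=A accept=C A-0->A A-1->B B-0->C B-1->B C-0->C C-1->C

Track how much of `10` has been matched so far: state A is no progress, C is the absorbing accept state reached once `10` has occurred. Intermediate states record partial matches; on a mismatch, fall back to the longest reusable overlap.
A 3-state machine:
       0  1 
>  A   A  B 
   B   C  B 
 * C   C  C 
(> = start, * = accepting)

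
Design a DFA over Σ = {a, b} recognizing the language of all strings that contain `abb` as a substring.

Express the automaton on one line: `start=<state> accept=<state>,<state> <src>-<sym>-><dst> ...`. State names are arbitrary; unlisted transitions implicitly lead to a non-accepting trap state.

start=s0 accept=s3 s0-a->s1 s0-b->s0 s1-a->s1 s1-b->s2 s2-a->s1 s2-b->s3 s3-a->s3 s3-b->s3

Track how much of `abb` has been matched so far: state s0 is no progress, s3 is the absorbing accept state reached once `abb` has occurred. Intermediate states record partial matches; on a mismatch, fall back to the longest reusable overlap.
4 states suffice.
        a   b  
>  s0   s1  s0 
   s1   s1  s2 
   s2   s1  s3 
 * s3   s3  s3 
(> = start, * = accepting)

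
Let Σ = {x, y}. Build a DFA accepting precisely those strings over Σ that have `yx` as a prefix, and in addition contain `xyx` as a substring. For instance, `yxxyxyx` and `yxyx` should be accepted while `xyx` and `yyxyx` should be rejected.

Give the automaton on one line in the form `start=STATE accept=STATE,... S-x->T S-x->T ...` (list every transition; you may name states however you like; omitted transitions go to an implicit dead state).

Build one automaton per condition and run them in lockstep. One (4 states) tracks whether the input so far still matches the prefix `yx`; the other (4 states) tracks whether and how much of `xyx` has been seen. Each combined state is a pair, one component from each; accept when both components accept.
With 10 states:
        x   y  
>  q0   q1  q2 
   q1   q1  q3 
   q2   q4  q5 
   q3   q6  q5 
   q4   q4  q7 
   q5   q1  q5 
   q6   q6  q6 
   q7   q8  q9 
 * q8   q8  q8 
   q9   q4  q9 
(> = start, * = accepting)

start=q0 accept=q8 q0-x->q1 q0-y->q2 q1-x->q1 q1-y->q3 q2-x->q4 q2-y->q5 q3-x->q6 q3-y->q5 q4-x->q4 q4-y->q7 q5-x->q1 q5-y->q5 q6-x->q6 q6-y->q6 q7-x->q8 q7-y->q9 q8-x->q8 q8-y->q8 q9-x->q4 q9-y->q9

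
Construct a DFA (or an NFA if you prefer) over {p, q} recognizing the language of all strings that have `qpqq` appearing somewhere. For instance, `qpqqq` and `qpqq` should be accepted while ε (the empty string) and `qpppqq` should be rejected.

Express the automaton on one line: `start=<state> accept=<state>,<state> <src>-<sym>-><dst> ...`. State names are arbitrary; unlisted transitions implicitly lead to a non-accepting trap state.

start=A accept=E A-p->A A-q->B B-p->C B-q->B C-p->A C-q->D D-p->C D-q->E E-p->E E-q->E

States A..D record the length of the longest prefix of `qpqq` that matches the current input suffix. Reaching E means `qpqq` has been seen, and we stay there forever. Accept from E.
A 5-state machine:
       p  q 
>  A   A  B 
   B   C  B 
   C   A  D 
   D   C  E 
 * E   E  E 
(> = start, * = accepting)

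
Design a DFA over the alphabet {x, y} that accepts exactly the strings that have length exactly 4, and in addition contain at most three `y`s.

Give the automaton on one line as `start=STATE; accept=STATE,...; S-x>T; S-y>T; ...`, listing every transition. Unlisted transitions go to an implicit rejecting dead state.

start=s0; accept=s10,s11,s12,s13; s0-x>s1; s0-y>s2; s1-x>s3; s1-y>s4; s2-x>s4; s2-y>s5; s3-x>s6; s3-y>s7; s4-x>s7; s4-y>s8; s5-x>s8; s5-y>s9; s6-x>s10; s6-y>s11; s7-x>s11; s7-y>s12; s8-x>s12; s8-y>s13; s9-x>s13; s9-y>s14; s10-x>s15; s10-y>s16; s11-x>s16; s11-y>s17; s12-x>s17; s12-y>s18; s13-x>s18; s13-y>s19; s14-x>s19; s14-y>s19; s15-x>s15; s15-y>s16; s16-x>s16; s16-y>s17; s17-x>s17; s17-y>s18; s18-x>s18; s18-y>s19; s19-x>s19; s19-y>s19

Run two small machines in parallel and take their product. One (6 states) tracks the input length, saturating at 5; the other (5 states) tracks the count of `y`s, saturating at 4. Each combined state is a pair, one component from each; accept when both components accept.
          x    y  
>  s0     s1   s2 
   s1     s3   s4 
   s2     s4   s5 
   s3     s6   s7 
   s4     s7   s8 
   s5     s8   s9 
   s6    s10  s11 
   s7    s11  s12 
   s8    s12  s13 
   s9    s13  s14 
 * s10   s15  s16 
 * s11   s16  s17 
 * s12   s17  s18 
 * s13   s18  s19 
   s14   s19  s19 
   s15   s15  s16 
   s16   s16  s17 
   s17   s17  s18 
   s18   s18  s19 
   s19   s19  s19 
(> = start, * = accepting)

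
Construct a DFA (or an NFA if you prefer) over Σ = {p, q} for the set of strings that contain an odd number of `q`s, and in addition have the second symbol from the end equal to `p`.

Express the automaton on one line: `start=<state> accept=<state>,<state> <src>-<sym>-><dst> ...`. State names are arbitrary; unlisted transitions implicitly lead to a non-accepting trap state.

Run two small machines in parallel and take their product. One (2 states) tracks the count of `q`s modulo 2; the other (7 states) tracks the last 2 symbols read. Each combined state is a pair, one component from each; accept when both components accept.
An 11-state machine:
          p    q  
>  s0     s1   s2 
   s1     s3   s4 
   s2     s5   s6 
   s3     s3   s4 
 * s4     s5   s6 
   s5     s7   s8 
   s6     s9  s10 
 * s7     s7   s8 
   s8     s9  s10 
   s9     s3   s4 
   s10    s5   s6 
(> = start, * = accepting)

start=s0 accept=s4,s7 s0-p->s1 s0-q->s2 s1-p->s3 s1-q->s4 s2-p->s5 s2-q->s6 s3-p->s3 s3-q->s4 s4-p->s5 s4-q->s6 s5-p->s7 s5-q->s8 s6-p->s9 s6-q->s10 s7-p->s7 s7-q->s8 s8-p->s9 s8-q->s10 s9-p->s3 s9-q->s4 s10-p->s5 s10-q->s6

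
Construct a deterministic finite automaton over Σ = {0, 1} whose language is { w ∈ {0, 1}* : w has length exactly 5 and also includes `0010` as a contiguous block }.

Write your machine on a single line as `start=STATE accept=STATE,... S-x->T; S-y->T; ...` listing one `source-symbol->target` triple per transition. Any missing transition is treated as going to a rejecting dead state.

start=q0; accept=q10; q0-0->q1; q0-1->q2; q1-0->q3; q1-1->q4; q2-0->q5; q2-1->q4; q3-0->q6; q3-1->q7; q4-0->q4; q4-1->q4; q5-0->q6; q5-1->q4; q6-0->q4; q6-1->q8; q7-0->q9; q7-1->q4; q8-0->q10; q8-1->q4; q9-0->q10; q9-1->q10; q10-0->q4; q10-1->q4

Build one automaton per condition and run them in lockstep. One (7 states) tracks the input length, saturating at 6; the other (5 states) tracks whether and how much of `0010` has been seen. Each combined state is a pair, one component from each; accept when both components accept. After merging equivalent states the machine shrinks.
          0    1  
>  q0     q1   q2 
   q1     q3   q4 
   q2     q5   q4 
   q3     q6   q7 
   q4     q4   q4 
   q5     q6   q4 
   q6     q4   q8 
   q7     q9   q4 
   q8    q10   q4 
   q9    q10  q10 
 * q10    q4   q4 
(> = start, * = accepting)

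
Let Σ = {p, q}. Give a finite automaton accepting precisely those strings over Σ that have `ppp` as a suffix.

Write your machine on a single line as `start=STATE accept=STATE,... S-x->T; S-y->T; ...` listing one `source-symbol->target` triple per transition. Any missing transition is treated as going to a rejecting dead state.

Remember how much of `ppp` the current input suffix matches. State A means no match yet; B means the last symbol is `p`; C means the last 2 symbols are `pp`; D means the last 3 symbols are `ppp`. Only D accepts. On a mismatch, fall back to the longest proper suffix that is still a prefix of `ppp`.
A 4-state machine:
       p  q 
>  A   B  A 
   B   C  A 
   C   D  A 
 * D   D  A 
(> = start, * = accepting)

start=A; accept=D; A-p->B; A-q->A; B-p->C; B-q->A; C-p->D; C-q->A; D-p->D; D-q->A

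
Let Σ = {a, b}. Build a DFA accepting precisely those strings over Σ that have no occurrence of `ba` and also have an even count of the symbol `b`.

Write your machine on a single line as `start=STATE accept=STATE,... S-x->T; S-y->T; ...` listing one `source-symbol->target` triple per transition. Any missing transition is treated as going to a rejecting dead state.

start=S0; accept=S0,S3; S0-a->S0; S0-b->S1; S1-a->S2; S1-b->S3; S2-a->S2; S2-b->S2; S3-a->S2; S3-b->S1

Build one automaton per condition and run them in lockstep. One (3 states) tracks partial matches of the forbidden pattern `ba`; the other (2 states) tracks the count of `b`s modulo 2. Each combined state is a pair, one component from each; accept when both components accept. Minimizing collapses redundant product states.
A 4-state machine:
        a   b  
>* S0   S0  S1 
   S1   S2  S3 
   S2   S2  S2 
 * S3   S2  S1 
(> = start, * = accepting)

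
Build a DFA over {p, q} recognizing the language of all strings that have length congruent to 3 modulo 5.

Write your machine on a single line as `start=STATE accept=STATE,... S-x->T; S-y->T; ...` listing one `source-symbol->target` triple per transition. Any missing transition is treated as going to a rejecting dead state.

start=A; accept=D; A-p->B; A-q->B; B-p->C; B-q->C; C-p->D; C-q->D; D-p->E; D-q->E; E-p->A; E-q->A

Only the length mod 5 matters, so use a 5-cycle: from any state, every input symbol moves to the next state, wrapping E back to A. Mark D accepting.
       p  q 
>  A   B  B 
   B   C  C 
   C   D  D 
 * D   E  E 
   E   A  A 
(> = start, * = accepting)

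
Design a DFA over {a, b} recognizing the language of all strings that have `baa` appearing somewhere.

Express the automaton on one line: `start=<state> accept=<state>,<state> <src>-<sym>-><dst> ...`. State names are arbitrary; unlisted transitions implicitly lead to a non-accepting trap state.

start=q0 accept=q3 q0-a->q0 q0-b->q1 q1-a->q2 q1-b->q1 q2-a->q3 q2-b->q1 q3-a->q3 q3-b->q3

Track how much of `baa` has been matched so far: state q0 is no progress, q3 is the absorbing accept state reached once `baa` has occurred. Intermediate states record partial matches; on a mismatch, fall back to the longest reusable overlap.
With 4 states:
        a   b  
>  q0   q0  q1 
   q1   q2  q1 
   q2   q3  q1 
 * q3   q3  q3 
(> = start, * = accepting)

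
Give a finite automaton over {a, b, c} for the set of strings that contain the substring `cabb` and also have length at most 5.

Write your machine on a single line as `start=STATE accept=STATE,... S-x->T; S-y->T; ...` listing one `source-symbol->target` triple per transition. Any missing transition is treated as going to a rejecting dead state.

start=s0; accept=s9,s10; s0-a->s1; s0-b->s1; s0-c->s2; s1-a->s3; s1-b->s3; s1-c->s4; s2-a->s5; s2-b->s3; s2-c->s4; s3-a->s3; s3-b->s3; s3-c->s3; s4-a->s6; s4-b->s3; s4-c->s3; s5-a->s3; s5-b->s7; s5-c->s3; s6-a->s3; s6-b->s8; s6-c->s3; s7-a->s3; s7-b->s9; s7-c->s3; s8-a->s3; s8-b->s10; s8-c->s3; s9-a->s10; s9-b->s10; s9-c->s10; s10-a->s3; s10-b->s3; s10-c->s3

Build one automaton per condition and run them in lockstep. The first has 5 states tracking whether and how much of `cabb` has been seen; the second has 7 states tracking the input length, saturating at 6. A product state is a pair (one from each), accepting exactly when both do. After merging equivalent states the machine shrinks.
An 11-state machine:
          a    b    c  
>  s0     s1   s1   s2 
   s1     s3   s3   s4 
   s2     s5   s3   s4 
   s3     s3   s3   s3 
   s4     s6   s3   s3 
   s5     s3   s7   s3 
   s6     s3   s8   s3 
   s7     s3   s9   s3 
   s8     s3  s10   s3 
 * s9    s10  s10  s10 
 * s10    s3   s3   s3 
(> = start, * = accepting)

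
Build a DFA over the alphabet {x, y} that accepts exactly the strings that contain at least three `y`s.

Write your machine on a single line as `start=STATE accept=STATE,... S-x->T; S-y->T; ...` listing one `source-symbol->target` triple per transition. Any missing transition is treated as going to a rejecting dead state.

Count `y`s, saturating at 4: states q0 through q3 mean 0 through 3 `y`s seen; q4 means more than 3. Each `y` increments (capped at q4); other symbols loop. Accept from {q3, q4}.
With 5 states:
        x   y  
>  q0   q0  q1 
   q1   q1  q2 
   q2   q2  q3 
 * q3   q3  q4 
 * q4   q4  q4 
(> = start, * = accepting)

start=q0; accept=q3,q4; q0-x->q0; q0-y->q1; q1-x->q1; q1-y->q2; q2-x->q2; q2-y->q3; q3-x->q3; q3-y->q4; q4-x->q4; q4-y->q4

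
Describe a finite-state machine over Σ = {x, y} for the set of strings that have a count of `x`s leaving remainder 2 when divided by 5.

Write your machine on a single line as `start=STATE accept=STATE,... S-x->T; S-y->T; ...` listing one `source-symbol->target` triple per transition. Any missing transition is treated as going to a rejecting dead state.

The only thing that matters is how many `x`s have appeared, reduced mod 5. Use one state per residue: q0 for 0, …, q4 for 4. Reading `x` moves to the next residue; anything else stays put. q2 is accepting.
        x   y  
>  q0   q1  q0 
   q1   q2  q1 
 * q2   q3  q2 
   q3   q4  q3 
   q4   q0  q4 
(> = start, * = accepting)

start=q0; accept=q2; q0-x->q1; q0-y->q0; q1-x->q2; q1-y->q1; q2-x->q3; q2-y->q2; q3-x->q4; q3-y->q3; q4-x->q0; q4-y->q4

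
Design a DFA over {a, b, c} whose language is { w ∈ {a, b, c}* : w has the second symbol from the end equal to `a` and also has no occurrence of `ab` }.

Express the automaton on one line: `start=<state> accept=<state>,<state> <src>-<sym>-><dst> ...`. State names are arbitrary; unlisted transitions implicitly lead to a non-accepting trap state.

Run two small machines in parallel and take their product. One (13 states) tracks the last 2 symbols read; the other (3 states) tracks partial matches of the forbidden pattern `ab`. Each combined state is a pair, one component from each; accept when both components accept. Minimizing collapses redundant product states.
        a   b   c  
>  q0   q1  q0  q0 
   q1   q2  q3  q4 
 * q2   q2  q3  q4 
   q3   q3  q3  q3 
 * q4   q1  q0  q0 
(> = start, * = accepting)

start=q0 accept=q2,q4 q0-a->q1 q0-b->q0 q0-c->q0 q1-a->q2 q1-b->q3 q1-c->q4 q2-a->q2 q2-b->q3 q2-c->q4 q3-a->q3 q3-b->q3 q3-c->q3 q4-a->q1 q4-b->q0 q4-c->q0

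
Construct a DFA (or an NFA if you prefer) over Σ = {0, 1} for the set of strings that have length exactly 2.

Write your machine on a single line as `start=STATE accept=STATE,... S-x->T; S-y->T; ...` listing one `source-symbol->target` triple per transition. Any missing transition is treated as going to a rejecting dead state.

We only need to distinguish lengths 0, 1, …, 2, and '>2'. Chain q0 → q1 → q2 → q3 on every symbol, with q3 looping. Accepting states: {q2}.
4 states suffice.
        0   1  
>  q0   q1  q1 
   q1   q2  q2 
 * q2   q3  q3 
   q3   q3  q3 
(> = start, * = accepting)

start=q0; accept=q2; q0-0->q1; q0-1->q1; q1-0->q2; q1-1->q2; q2-0->q3; q2-1->q3; q3-0->q3; q3-1->q3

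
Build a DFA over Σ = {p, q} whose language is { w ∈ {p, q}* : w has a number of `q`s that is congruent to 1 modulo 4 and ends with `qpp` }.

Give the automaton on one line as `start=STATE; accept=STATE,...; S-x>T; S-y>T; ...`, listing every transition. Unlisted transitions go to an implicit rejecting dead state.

Build one automaton per condition and run them in lockstep. The first has 4 states tracking the count of `q`s modulo 4; the second has 4 states tracking how much of the suffix `qpp` has currently been matched. A product state is a pair (one from each), accepting exactly when both do. After merging equivalent states the machine shrinks.
        p   q  
>  s0   s0  s1 
   s1   s2  s3 
   s2   s4  s3 
   s3   s3  s5 
 * s4   s6  s3 
   s5   s5  s0 
   s6   s6  s3 
(> = start, * = accepting)

start=s0; accept=s4; s0-p>s0; s0-q>s1; s1-p>s2; s1-q>s3; s2-p>s4; s2-q>s3; s3-p>s3; s3-q>s5; s4-p>s6; s4-q>s3; s5-p>s5; s5-q>s0; s6-p>s6; s6-q>s3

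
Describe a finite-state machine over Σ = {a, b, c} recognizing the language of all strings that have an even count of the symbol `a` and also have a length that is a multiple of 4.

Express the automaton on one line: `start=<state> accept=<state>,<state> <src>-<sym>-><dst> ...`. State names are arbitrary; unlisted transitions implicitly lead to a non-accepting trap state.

Handle the two conditions separately and then intersect. The first has 2 states tracking the count of `a`s modulo 2; the second has 4 states tracking the input length modulo 4. A product state is a pair (one from each), accepting exactly when both do.
An 8-state machine:
        a   b   c  
>* S0   S1  S2  S2 
   S1   S3  S4  S4 
   S2   S4  S3  S3 
   S3   S5  S6  S6 
   S4   S6  S5  S5 
   S5   S0  S7  S7 
   S6   S7  S0  S0 
   S7   S2  S1  S1 
(> = start, * = accepting)

start=S0 accept=S0 S0-a->S1 S0-b->S2 S0-c->S2 S1-a->S3 S1-b->S4 S1-c->S4 S2-a->S4 S2-b->S3 S2-c->S3 S3-a->S5 S3-b->S6 S3-c->S6 S4-a->S6 S4-b->S5 S4-c->S5 S5-a->S0 S5-b->S7 S5-c->S7 S6-a->S7 S6-b->S0 S6-c->S0 S7-a->S2 S7-b->S1 S7-c->S1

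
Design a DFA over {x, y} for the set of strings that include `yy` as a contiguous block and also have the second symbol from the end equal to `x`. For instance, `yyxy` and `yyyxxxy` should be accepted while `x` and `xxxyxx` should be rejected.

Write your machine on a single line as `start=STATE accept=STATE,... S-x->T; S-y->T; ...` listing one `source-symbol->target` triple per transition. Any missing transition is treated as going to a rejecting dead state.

Build one automaton per condition and run them in lockstep. The first has 3 states tracking whether and how much of `yy` has been seen; the second has 7 states tracking the last 2 symbols read. A product state is a pair (one from each), accepting exactly when both do.
A 10-state machine:
       x  y 
>  A   B  C 
   B   D  E 
   C   F  G 
   D   D  E 
   E   F  G 
   F   D  E 
   G   H  G 
   H   I  J 
 * I   I  J 
 * J   H  G 
(> = start, * = accepting)

start=A; accept=I,J; A-x->B; A-y->C; B-x->D; B-y->E; C-x->F; C-y->G; D-x->D; D-y->E; E-x->F; E-y->G; F-x->D; F-y->E; G-x->H; G-y->G; H-x->I; H-y->J; I-x->I; I-y->J; J-x->H; J-y->G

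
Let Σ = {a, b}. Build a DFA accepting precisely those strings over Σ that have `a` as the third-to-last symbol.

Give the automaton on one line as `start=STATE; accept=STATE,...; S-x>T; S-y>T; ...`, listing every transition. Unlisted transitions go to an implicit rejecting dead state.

Because acceptance depends on a position counted from the end, the machine has to buffer the most recent 3 symbols. Make each state the string of the last up-to-3 symbols read; on input `x` shift the window left and append `x`. Accept when the buffered window has length 3 and begins with `a`.
With 15 states:
          a    b  
>  S0     S1   S2 
   S1     S3   S4 
   S2     S5   S6 
   S3     S7   S8 
   S4     S9  S10 
   S5    S11  S12 
   S6    S13  S14 
 * S7     S7   S8 
 * S8     S9  S10 
 * S9    S11  S12 
 * S10   S13  S14 
   S11    S7   S8 
   S12    S9  S10 
   S13   S11  S12 
   S14   S13  S14 
(> = start, * = accepting)

start=S0; accept=S7,S8,S9,S10; S0-a>S1; S0-b>S2; S1-a>S3; S1-b>S4; S2-a>S5; S2-b>S6; S3-a>S7; S3-b>S8; S4-a>S9; S4-b>S10; S5-a>S11; S5-b>S12; S6-a>S13; S6-b>S14; S7-a>S7; S7-b>S8; S8-a>S9; S8-b>S10; S9-a>S11; S9-b>S12; S10-a>S13; S10-b>S14; S11-a>S7; S11-b>S8; S12-a>S9; S12-b>S10; S13-a>S11; S13-b>S12; S14-a>S13; S14-b>S14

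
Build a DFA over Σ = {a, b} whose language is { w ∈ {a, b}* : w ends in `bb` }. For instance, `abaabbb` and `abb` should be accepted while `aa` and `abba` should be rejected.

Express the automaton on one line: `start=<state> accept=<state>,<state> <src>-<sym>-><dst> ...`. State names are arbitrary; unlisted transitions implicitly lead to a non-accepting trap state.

Remember how much of `bb` the current input suffix matches. State s0 means no match yet; s1 means the last symbol is `b`; s2 means the last 2 symbols are `bb`. Only s2 accepts. On a mismatch, fall back to the longest proper suffix that is still a prefix of `bb`.
3 states suffice.
        a   b  
>  s0   s0  s1 
   s1   s0  s2 
 * s2   s0  s2 
(> = start, * = accepting)

start=s0 accept=s2 s0-a->s0 s0-b->s1 s1-a->s0 s1-b->s2 s2-a->s0 s2-b->s2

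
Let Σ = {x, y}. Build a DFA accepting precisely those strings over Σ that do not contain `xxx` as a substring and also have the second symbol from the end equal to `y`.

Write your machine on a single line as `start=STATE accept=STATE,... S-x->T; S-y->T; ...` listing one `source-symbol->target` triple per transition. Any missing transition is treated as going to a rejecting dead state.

start=q0; accept=q4,q5; q0-x->q1; q0-y->q2; q1-x->q3; q1-y->q2; q2-x->q4; q2-y->q5; q3-x->q6; q3-y->q2; q4-x->q3; q4-y->q2; q5-x->q4; q5-y->q5; q6-x->q6; q6-y->q6

Run two small machines in parallel and take their product. The first has 4 states tracking partial matches of the forbidden pattern `xxx`; the second has 7 states tracking the last 2 symbols read. A product state is a pair (one from each), accepting exactly when both do. After merging equivalent states the machine shrinks.
7 states suffice.
        x   y  
>  q0   q1  q2 
   q1   q3  q2 
   q2   q4  q5 
   q3   q6  q2 
 * q4   q3  q2 
 * q5   q4  q5 
   q6   q6  q6 
(> = start, * = accepting)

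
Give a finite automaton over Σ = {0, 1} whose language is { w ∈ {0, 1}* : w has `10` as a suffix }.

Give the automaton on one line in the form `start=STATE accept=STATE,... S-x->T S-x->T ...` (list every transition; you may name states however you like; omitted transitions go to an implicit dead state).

start=q0 accept=q2 q0-0->q0 q0-1->q1 q1-0->q2 q1-1->q1 q2-0->q0 q2-1->q1

Let each state record the length of the longest suffix of the input read so far that is also a prefix of `10`. q1 means the last symbol is `1`; q2 means the last 2 symbols are `10`. Accept only at q2, where the string currently ends in `10`.
3 states suffice.
        0   1  
>  q0   q0  q1 
   q1   q2  q1 
 * q2   q0  q1 
(> = start, * = accepting)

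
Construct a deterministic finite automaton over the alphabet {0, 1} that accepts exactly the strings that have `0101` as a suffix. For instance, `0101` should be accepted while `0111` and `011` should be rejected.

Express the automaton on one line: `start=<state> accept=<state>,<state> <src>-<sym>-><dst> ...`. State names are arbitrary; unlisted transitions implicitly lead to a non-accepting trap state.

Remember how much of `0101` the current input suffix matches. State s0 means no match yet; s1 means the last symbol is `0`; s2 means the last 2 symbols are `01`; s3 means the last 3 symbols are `010`; s4 means the last 4 symbols are `0101`. Only s4 accepts. On a mismatch, fall back to the longest proper suffix that is still a prefix of `0101`.
With 5 states:
        0   1  
>  s0   s1  s0 
   s1   s1  s2 
   s2   s3  s0 
   s3   s1  s4 
 * s4   s3  s0 
(> = start, * = accepting)

start=s0 accept=s4 s0-0->s1 s0-1->s0 s1-0->s1 s1-1->s2 s2-0->s3 s2-1->s0 s3-0->s1 s3-1->s4 s4-0->s3 s4-1->s0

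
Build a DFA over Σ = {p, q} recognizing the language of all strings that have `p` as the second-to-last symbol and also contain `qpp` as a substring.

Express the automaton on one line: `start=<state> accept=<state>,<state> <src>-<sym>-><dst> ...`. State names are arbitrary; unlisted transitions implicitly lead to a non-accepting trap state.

Run two small machines in parallel and take their product. One (7 states) tracks the last 2 symbols read; the other (4 states) tracks whether and how much of `qpp` has been seen. Each combined state is a pair, one component from each; accept when both components accept.
An 11-state machine:
          p    q  
>  S0     S1   S2 
   S1     S3   S4 
   S2     S5   S6 
   S3     S3   S4 
   S4     S5   S6 
   S5     S7   S4 
   S6     S5   S6 
 * S7     S7   S8 
 * S8     S9  S10 
   S9     S7   S8 
   S10    S9  S10 
(> = start, * = accepting)

start=S0 accept=S7,S8 S0-p->S1 S0-q->S2 S1-p->S3 S1-q->S4 S2-p->S5 S2-q->S6 S3-p->S3 S3-q->S4 S4-p->S5 S4-q->S6 S5-p->S7 S5-q->S4 S6-p->S5 S6-q->S6 S7-p->S7 S7-q->S8 S8-p->S9 S8-q->S10 S9-p->S7 S9-q->S8 S10-p->S9 S10-q->S10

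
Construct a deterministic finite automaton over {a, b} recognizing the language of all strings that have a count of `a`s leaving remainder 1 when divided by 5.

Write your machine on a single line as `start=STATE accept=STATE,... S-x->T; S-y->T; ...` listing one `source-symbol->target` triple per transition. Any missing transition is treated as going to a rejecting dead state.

Keep the running count of `a`s modulo 5: each `a` advances along the cycle q0 → q1 → q2 → q3 → q4 → q0 while other symbols loop. Accept at q1.
With 5 states:
        a   b  
>  q0   q1  q0 
 * q1   q2  q1 
   q2   q3  q2 
   q3   q4  q3 
   q4   q0  q4 
(> = start, * = accepting)

start=q0; accept=q1; q0-a->q1; q0-b->q0; q1-a->q2; q1-b->q1; q2-a->q3; q2-b->q2; q3-a->q4; q3-b->q3; q4-a->q0; q4-b->q4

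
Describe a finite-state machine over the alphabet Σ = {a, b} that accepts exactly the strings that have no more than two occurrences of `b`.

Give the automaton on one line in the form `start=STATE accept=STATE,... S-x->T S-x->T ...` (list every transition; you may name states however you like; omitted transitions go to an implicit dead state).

start=q0 accept=q0,q1,q2 q0-a->q0 q0-b->q1 q1-a->q1 q1-b->q2 q2-a->q2 q2-b->q3 q3-a->q3 q3-b->q3

Only the number of `b`s matters, and only up to 3. Make a chain q0 → q1 → q2 → q3 advanced by each `b` (with q3 absorbing); every other symbol self-loops. The accepting set is {q0, q1, q2}.
4 states suffice.
        a   b  
>* q0   q0  q1 
 * q1   q1  q2 
 * q2   q2  q3 
   q3   q3  q3 
(> = start, * = accepting)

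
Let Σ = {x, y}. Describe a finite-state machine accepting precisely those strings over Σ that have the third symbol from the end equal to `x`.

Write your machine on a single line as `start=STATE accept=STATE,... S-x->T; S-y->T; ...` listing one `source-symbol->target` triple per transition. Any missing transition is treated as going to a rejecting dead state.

start=q0; accept=q7,q8,q9,q10; q0-x->q1; q0-y->q2; q1-x->q3; q1-y->q4; q2-x->q5; q2-y->q6; q3-x->q7; q3-y->q8; q4-x->q9; q4-y->q10; q5-x->q11; q5-y->q12; q6-x->q13; q6-y->q14; q7-x->q7; q7-y->q8; q8-x->q9; q8-y->q10; q9-x->q11; q9-y->q12; q10-x->q13; q10-y->q14; q11-x->q7; q11-y->q8; q12-x->q9; q12-y->q10; q13-x->q11; q13-y->q12; q14-x->q13; q14-y->q14

Because acceptance depends on a position counted from the end, the machine has to buffer the most recent 3 symbols. Make each state the string of the last up-to-3 symbols read; on input `x` shift the window left and append `x`. Accept when the buffered window has length 3 and begins with `x`.
A 15-state machine:
          x    y  
>  q0     q1   q2 
   q1     q3   q4 
   q2     q5   q6 
   q3     q7   q8 
   q4     q9  q10 
   q5    q11  q12 
   q6    q13  q14 
 * q7     q7   q8 
 * q8     q9  q10 
 * q9    q11  q12 
 * q10   q13  q14 
   q11    q7   q8 
   q12    q9  q10 
   q13   q11  q12 
   q14   q13  q14 
(> = start, * = accepting)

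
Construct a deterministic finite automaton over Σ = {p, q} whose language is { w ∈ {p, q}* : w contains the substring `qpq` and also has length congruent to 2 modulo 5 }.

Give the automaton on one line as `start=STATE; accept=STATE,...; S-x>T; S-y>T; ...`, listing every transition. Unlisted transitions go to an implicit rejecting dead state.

Handle the two conditions separately and then intersect. One (4 states) tracks whether and how much of `qpq` has been seen; the other (5 states) tracks the input length modulo 5. Each combined state is a pair, one component from each; accept when both components accept.
20 states suffice.
          p    q  
>  S0     S1   S2 
   S1     S3   S4 
   S2     S5   S4 
   S3     S6   S7 
   S4     S8   S7 
   S5     S6   S9 
   S6    S10  S11 
   S7    S12  S11 
   S8    S10  S13 
   S9    S13  S13 
   S10    S0  S14 
   S11   S15  S14 
   S12    S0  S16 
   S13   S16  S16 
   S14   S17   S2 
   S15    S1  S18 
   S16   S18  S18 
   S17    S3  S19 
   S18   S19  S19 
 * S19    S9   S9 
(> = start, * = accepting)

start=S0; accept=S19; S0-p>S1; S0-q>S2; S1-p>S3; S1-q>S4; S2-p>S5; S2-q>S4; S3-p>S6; S3-q>S7; S4-p>S8; S4-q>S7; S5-p>S6; S5-q>S9; S6-p>S10; S6-q>S11; S7-p>S12; S7-q>S11; S8-p>S10; S8-q>S13; S9-p>S13; S9-q>S13; S10-p>S0; S10-q>S14; S11-p>S15; S11-q>S14; S12-p>S0; S12-q>S16; S13-p>S16; S13-q>S16; S14-p>S17; S14-q>S2; S15-p>S1; S15-q>S18; S16-p>S18; S16-q>S18; S17-p>S3; S17-q>S19; S18-p>S19; S18-q>S19; S19-p>S9; S19-q>S9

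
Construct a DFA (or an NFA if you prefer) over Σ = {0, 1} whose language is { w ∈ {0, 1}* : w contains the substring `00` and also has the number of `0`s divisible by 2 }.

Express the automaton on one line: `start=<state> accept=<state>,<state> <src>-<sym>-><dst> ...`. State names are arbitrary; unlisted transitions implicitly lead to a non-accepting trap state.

Build one automaton per condition and run them in lockstep. The first has 3 states tracking whether and how much of `00` has been seen; the second has 2 states tracking the count of `0`s modulo 2. A product state is a pair (one from each), accepting exactly when both do.
With 6 states:
        0   1  
>  q0   q1  q0 
   q1   q2  q3 
 * q2   q4  q2 
   q3   q5  q3 
   q4   q2  q4 
   q5   q4  q0 
(> = start, * = accepting)

start=q0 accept=q2 q0-0->q1 q0-1->q0 q1-0->q2 q1-1->q3 q2-0->q4 q2-1->q2 q3-0->q5 q3-1->q3 q4-0->q2 q4-1->q4 q5-0->q4 q5-1->q0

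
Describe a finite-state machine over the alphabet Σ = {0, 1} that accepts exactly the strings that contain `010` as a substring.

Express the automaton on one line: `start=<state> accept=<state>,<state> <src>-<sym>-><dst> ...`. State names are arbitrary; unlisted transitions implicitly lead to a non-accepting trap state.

Track how much of `010` has been matched so far: state S0 is no progress, S3 is the absorbing accept state reached once `010` has occurred. Intermediate states record partial matches; on a mismatch, fall back to the longest reusable overlap.
4 states suffice.
        0   1  
>  S0   S1  S0 
   S1   S1  S2 
   S2   S3  S0 
 * S3   S3  S3 
(> = start, * = accepting)

start=S0 accept=S3 S0-0->S1 S0-1->S0 S1-0->S1 S1-1->S2 S2-0->S3 S2-1->S0 S3-0->S3 S3-1->S3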